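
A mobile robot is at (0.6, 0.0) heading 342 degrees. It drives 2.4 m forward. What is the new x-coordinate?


x_new = x0 + d*cos(theta)
= 0.6 + 2.4*cos(342)
= 0.6 + 2.2825
= 2.8825


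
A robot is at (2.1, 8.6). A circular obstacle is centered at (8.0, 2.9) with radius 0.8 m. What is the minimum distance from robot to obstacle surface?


center_dist = sqrt((2.1-8.0)^2 + (8.6-2.9)^2)
= sqrt(34.81 + 32.49)
= 8.2037
min_dist = center_dist - radius = 8.2037 - 0.8 = 7.4037 m


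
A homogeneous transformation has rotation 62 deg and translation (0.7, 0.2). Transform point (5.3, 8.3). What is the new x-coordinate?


x' = cos(theta)*px - sin(theta)*py + tx
= 0.4695*5.3 - 0.8829*8.3 + 0.7
= -4.1403


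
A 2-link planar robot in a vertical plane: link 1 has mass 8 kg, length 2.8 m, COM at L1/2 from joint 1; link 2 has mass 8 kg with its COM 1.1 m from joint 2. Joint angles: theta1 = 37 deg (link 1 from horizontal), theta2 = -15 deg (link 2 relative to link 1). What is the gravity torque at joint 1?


Horizontal distance from joint 1 to link-1 COM:
  x_c1 = (L1/2)*cos(t1) = 1.4 * 0.7986 = 1.1181 m
Horizontal distance from joint 1 to link-2 COM:
  x_c2 = L1*cos(t1) + Lc2*cos(t1+t2)
       = 2.8*0.7986 + 1.1*0.9272 = 3.2561 m
tau1 = m1*g*x_c1 + m2*g*x_c2
     = 8*9.81*1.1181 + 8*9.81*3.2561
     = 87.7477 + 255.5373
     = 343.285 Nm


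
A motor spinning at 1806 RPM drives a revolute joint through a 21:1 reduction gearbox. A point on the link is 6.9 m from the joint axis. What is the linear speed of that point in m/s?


omega_motor = 1806 * 2*pi/60 = 189.1239 rad/s
omega_joint = omega_motor / 21 = 9.0059 rad/s
v = omega_joint * r = 9.0059 * 6.9
= 62.1407 m/s


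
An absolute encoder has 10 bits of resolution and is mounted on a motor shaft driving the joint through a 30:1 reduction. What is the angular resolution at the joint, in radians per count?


counts = 2^10 = 1024
effective counts at joint = 1024 * 30 = 30720
resolution = 2*pi / 30720
= 2.0453e-04 rad/count


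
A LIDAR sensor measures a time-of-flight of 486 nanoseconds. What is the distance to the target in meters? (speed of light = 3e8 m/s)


tof = 486 ns = 4.86e-07 s
dist = c * tof / 2
= 3e8 * 4.86e-07 / 2
= 72.9 m


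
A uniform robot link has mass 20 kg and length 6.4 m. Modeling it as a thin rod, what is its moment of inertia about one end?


I = (1/3) * m * L^2
= (1/3) * 20 * 6.4^2
= 0.333333 * 20 * 40.96
= 273.0667 kg*m^2


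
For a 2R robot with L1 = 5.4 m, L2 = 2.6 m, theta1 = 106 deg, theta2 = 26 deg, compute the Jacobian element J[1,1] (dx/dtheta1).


J[1,1] = -L1*sin(t1) - L2*sin(t1+t2)
= -5.4*sin(106) - 2.6*sin(132)
= -7.123


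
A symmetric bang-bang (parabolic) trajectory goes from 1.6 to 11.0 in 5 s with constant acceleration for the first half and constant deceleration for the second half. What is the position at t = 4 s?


Symmetric rest-to-rest: each phase covers (pf-p0)/2 in time T/2. 0.5*a*(T/2)^2 = (pf-p0)/2 => a = 4*(pf-p0)/T^2
a = 4*(11.0-1.6)/5^2 = 1.504
t = 4 is in the deceleration phase (t > T/2).
p = pf - 0.5*a*(T-t)^2 = 11.0 - 0.5*1.504*1^2
= 10.248


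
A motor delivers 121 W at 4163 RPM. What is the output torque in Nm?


omega = 4163 * 2*pi/60 = 435.9483 rad/s
tau = P / omega = 121 / 435.9483
= 0.2776 Nm


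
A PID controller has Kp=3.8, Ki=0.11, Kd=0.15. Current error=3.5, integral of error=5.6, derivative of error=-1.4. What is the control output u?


u = Kp*e + Ki*int(e) + Kd*de/dt
= 3.8*3.5 + 0.11*5.6 + 0.15*(-1.4)
= 13.3 + 0.616 + -0.21
= 13.706


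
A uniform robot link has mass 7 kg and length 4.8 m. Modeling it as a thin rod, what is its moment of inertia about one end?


I = (1/3) * m * L^2
= (1/3) * 7 * 4.8^2
= 0.333333 * 7 * 23.04
= 53.76 kg*m^2


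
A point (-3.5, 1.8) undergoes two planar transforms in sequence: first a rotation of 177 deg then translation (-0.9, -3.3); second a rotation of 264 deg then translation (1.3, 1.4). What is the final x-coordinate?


After transform 1:
x1 = cos(177)*-3.5 - sin(177)*1.8 + -0.9 = 2.501
y1 = sin(177)*-3.5 + cos(177)*1.8 + -3.3 = -5.2807
After transform 2:
x2 = cos(264)*2.501 - sin(264)*-5.2807 + 1.3
= -4.2132


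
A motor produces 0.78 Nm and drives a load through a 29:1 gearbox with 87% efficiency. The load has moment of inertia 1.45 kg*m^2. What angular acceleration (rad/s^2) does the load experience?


tau_out = tau_motor * N * eta
= 0.78 * 29 * 0.87 = 19.6794 Nm
alpha = tau_out / I = 19.6794 / 1.45
= 13.572 rad/s^2


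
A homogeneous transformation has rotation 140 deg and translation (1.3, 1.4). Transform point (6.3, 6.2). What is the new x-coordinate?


x' = cos(theta)*px - sin(theta)*py + tx
= -0.766*6.3 - 0.6428*6.2 + 1.3
= -7.5114


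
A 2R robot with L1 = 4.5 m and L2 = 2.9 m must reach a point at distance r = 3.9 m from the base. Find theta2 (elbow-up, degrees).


cos(theta2) = (r^2 - L1^2 - L2^2) / (2*L1*L2)
cos(theta2) = (15.21 - 20.25 - 8.41) / 26.1
cos(theta2) = -0.515326
theta2 = 121.0192 degrees


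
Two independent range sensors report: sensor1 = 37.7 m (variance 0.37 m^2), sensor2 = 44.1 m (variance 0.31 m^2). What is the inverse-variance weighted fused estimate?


w1 = (1/var1) / (1/var1 + 1/var2)
   = 2.7027 / (2.7027 + 3.2258) = 0.4559
w2 = 1 - w1 = 0.5441
fused = w1*s1 + w2*s2 = 17.1868 + 23.9956
= 41.1824 m


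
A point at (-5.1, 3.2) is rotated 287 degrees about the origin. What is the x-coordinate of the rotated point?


x' = x*cos(theta) - y*sin(theta)
cos(287 deg) = 0.2924, sin(287 deg) = -0.9563
x' = -5.1 * 0.2924 - 3.2 * -0.9563
= -1.4911 - -3.0602
= 1.5691


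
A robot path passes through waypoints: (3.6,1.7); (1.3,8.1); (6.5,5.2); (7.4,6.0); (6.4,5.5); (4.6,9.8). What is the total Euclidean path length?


Segment lengths:
  seg1 = sqrt((-2.3)^2 + (6.4)^2) = 6.8007
  seg2 = sqrt((5.2)^2 + (-2.9)^2) = 5.954
  seg3 = sqrt((0.9)^2 + (0.8)^2) = 1.2042
  seg4 = sqrt((-1.0)^2 + (-0.5)^2) = 1.118
  seg5 = sqrt((-1.8)^2 + (4.3)^2) = 4.6615
Total = 19.7385


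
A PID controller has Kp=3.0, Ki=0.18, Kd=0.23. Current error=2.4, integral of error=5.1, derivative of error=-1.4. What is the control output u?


u = Kp*e + Ki*int(e) + Kd*de/dt
= 3.0*2.4 + 0.18*5.1 + 0.23*(-1.4)
= 7.2 + 0.918 + -0.322
= 7.796


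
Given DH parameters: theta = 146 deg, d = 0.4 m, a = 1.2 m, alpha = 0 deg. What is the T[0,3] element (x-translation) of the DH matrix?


T[0,3] = a * cos(theta)
= 1.2 * cos(146 deg)
= 1.2 * -0.829
= -0.9948


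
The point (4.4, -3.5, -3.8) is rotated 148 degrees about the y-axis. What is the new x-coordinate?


Rotation about y-axis: x' = x*cos(theta) + z*sin(theta)
= 4.4 * -0.848 + -3.8 * 0.5299
= -5.7451


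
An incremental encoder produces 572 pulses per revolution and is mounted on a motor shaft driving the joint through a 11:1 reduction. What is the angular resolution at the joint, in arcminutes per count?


counts per rev = 572
effective counts at joint = 572 * 11 = 6292
resolution = 360*60 / 6292
= 3.4329 arcmin/count


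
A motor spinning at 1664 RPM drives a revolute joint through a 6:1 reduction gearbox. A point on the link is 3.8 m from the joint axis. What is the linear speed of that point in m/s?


omega_motor = 1664 * 2*pi/60 = 174.2537 rad/s
omega_joint = omega_motor / 6 = 29.0423 rad/s
v = omega_joint * r = 29.0423 * 3.8
= 110.3607 m/s


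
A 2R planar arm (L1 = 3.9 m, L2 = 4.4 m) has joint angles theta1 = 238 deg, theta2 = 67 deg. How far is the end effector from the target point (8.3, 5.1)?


End effector via forward kinematics:
x = L1*cos(t1) + L2*cos(t1+t2) = 0.4571
y = L1*sin(t1) + L2*sin(t1+t2) = -6.9117
Distance to target:
d = sqrt((8.3 - 0.4571)^2 + (5.1 - -6.9117)^2)
= sqrt(61.5118 + 144.2799)
= 14.3454 m


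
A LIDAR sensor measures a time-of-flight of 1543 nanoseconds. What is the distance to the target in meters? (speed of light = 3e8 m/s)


tof = 1543 ns = 1.543e-06 s
dist = c * tof / 2
= 3e8 * 1.543e-06 / 2
= 231.45 m


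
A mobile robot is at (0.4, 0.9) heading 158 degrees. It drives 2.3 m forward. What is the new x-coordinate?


x_new = x0 + d*cos(theta)
= 0.4 + 2.3*cos(158)
= 0.4 + -2.1325
= -1.7325


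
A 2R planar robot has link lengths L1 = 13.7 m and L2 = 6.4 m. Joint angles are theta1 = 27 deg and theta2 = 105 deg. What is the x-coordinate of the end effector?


Convert angles to radians: theta1 = 0.4712, theta2 = 1.8326
x = L1*cos(theta1) + L2*cos(theta1+theta2)
x = 12.2068 + -4.2824
x = 7.9244


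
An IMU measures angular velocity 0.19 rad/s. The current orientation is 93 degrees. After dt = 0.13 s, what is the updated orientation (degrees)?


delta_theta = w * dt = 0.19 * 0.13 = 0.0247 rad
= 1.4152 deg
theta_new = 93 + 1.4152 = 94.4152 deg


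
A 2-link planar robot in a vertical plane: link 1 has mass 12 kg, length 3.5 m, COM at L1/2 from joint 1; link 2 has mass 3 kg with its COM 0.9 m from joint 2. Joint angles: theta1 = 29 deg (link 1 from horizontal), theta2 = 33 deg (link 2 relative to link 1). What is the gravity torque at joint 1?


Horizontal distance from joint 1 to link-1 COM:
  x_c1 = (L1/2)*cos(t1) = 1.75 * 0.8746 = 1.5306 m
Horizontal distance from joint 1 to link-2 COM:
  x_c2 = L1*cos(t1) + Lc2*cos(t1+t2)
       = 3.5*0.8746 + 0.9*0.4695 = 3.4837 m
tau1 = m1*g*x_c1 + m2*g*x_c2
     = 12*9.81*1.5306 + 3*9.81*3.4837
     = 180.1804 + 102.5251
     = 282.7055 Nm


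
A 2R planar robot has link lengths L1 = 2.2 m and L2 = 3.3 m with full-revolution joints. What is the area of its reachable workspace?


r_max = L1 + L2 = 5.5 m
r_min = |L1 - L2| = 1.1 m
Area = pi*(r_max^2 - r_min^2)
= pi*(30.25 - 1.21)
= pi * 29.04
= 91.2319 m^2


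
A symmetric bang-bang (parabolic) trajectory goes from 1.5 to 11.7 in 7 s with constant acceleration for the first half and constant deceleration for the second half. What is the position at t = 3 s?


Symmetric rest-to-rest: each phase covers (pf-p0)/2 in time T/2. 0.5*a*(T/2)^2 = (pf-p0)/2 => a = 4*(pf-p0)/T^2
a = 4*(11.7-1.5)/7^2 = 0.8327
t = 3 is in the acceleration phase (t <= T/2).
p = p0 + 0.5*a*t^2 = 1.5 + 0.5*0.8327*3^2
= 5.2469


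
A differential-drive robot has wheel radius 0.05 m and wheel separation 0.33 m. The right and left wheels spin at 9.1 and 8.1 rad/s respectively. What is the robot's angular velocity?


vR = r*wR = 0.05*9.1 = 0.455 m/s
vL = r*wL = 0.05*8.1 = 0.405 m/s
v = (vR+vL)/2 = 0.43 m/s
omega = (vR-vL)/L = 0.1515 rad/s
angular velocity = 0.1515 rad/s


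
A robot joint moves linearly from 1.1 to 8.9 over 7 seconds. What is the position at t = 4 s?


s = t/T = 4/7 = 0.5714
p(t) = p0 + (pf-p0)*s
= 1.1 + (8.9 - 1.1) * 0.5714
= 5.5571


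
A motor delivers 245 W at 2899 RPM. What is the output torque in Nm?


omega = 2899 * 2*pi/60 = 303.5826 rad/s
tau = P / omega = 245 / 303.5826
= 0.807 Nm


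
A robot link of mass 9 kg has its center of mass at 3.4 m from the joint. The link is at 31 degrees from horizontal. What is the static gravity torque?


tau = m*g*L*cos(angle)
= 9 * 9.81 * 3.4 * cos(31 deg)
= 9 * 9.81 * 3.4 * 0.8572
= 257.3096 Nm


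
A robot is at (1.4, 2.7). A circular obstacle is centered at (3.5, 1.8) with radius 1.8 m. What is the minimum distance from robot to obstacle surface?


center_dist = sqrt((1.4-3.5)^2 + (2.7-1.8)^2)
= sqrt(4.41 + 0.81)
= 2.2847
min_dist = center_dist - radius = 2.2847 - 1.8 = 0.4847 m


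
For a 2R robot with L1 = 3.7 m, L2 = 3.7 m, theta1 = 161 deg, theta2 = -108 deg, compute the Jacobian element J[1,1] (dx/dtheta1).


J[1,1] = -L1*sin(t1) - L2*sin(t1+t2)
= -3.7*sin(161) - 3.7*sin(53)
= -4.1596


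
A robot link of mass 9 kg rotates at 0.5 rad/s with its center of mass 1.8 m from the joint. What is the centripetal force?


F = m * omega^2 * r
= 9 * 0.5^2 * 1.8
= 9 * 0.25 * 1.8
= 4.05 N


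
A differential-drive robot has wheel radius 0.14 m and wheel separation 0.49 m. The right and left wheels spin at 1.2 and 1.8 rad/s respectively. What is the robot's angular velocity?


vR = r*wR = 0.14*1.2 = 0.168 m/s
vL = r*wL = 0.14*1.8 = 0.252 m/s
v = (vR+vL)/2 = 0.21 m/s
omega = (vR-vL)/L = -0.1714 rad/s
angular velocity = -0.1714 rad/s


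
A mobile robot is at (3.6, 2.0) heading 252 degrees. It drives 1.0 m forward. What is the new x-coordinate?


x_new = x0 + d*cos(theta)
= 3.6 + 1.0*cos(252)
= 3.6 + -0.309
= 3.291


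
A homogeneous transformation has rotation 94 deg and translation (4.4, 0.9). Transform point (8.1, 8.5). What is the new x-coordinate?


x' = cos(theta)*px - sin(theta)*py + tx
= -0.0698*8.1 - 0.9976*8.5 + 4.4
= -4.6443


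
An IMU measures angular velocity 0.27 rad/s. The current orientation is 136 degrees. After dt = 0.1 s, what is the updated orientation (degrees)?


delta_theta = w * dt = 0.27 * 0.1 = 0.027 rad
= 1.547 deg
theta_new = 136 + 1.547 = 137.547 deg


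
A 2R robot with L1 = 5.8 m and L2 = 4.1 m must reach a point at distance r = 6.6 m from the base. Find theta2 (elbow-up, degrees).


cos(theta2) = (r^2 - L1^2 - L2^2) / (2*L1*L2)
cos(theta2) = (43.56 - 33.64 - 16.81) / 47.56
cos(theta2) = -0.14487
theta2 = 98.3297 degrees


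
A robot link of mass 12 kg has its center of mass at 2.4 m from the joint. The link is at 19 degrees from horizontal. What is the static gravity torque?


tau = m*g*L*cos(angle)
= 12 * 9.81 * 2.4 * cos(19 deg)
= 12 * 9.81 * 2.4 * 0.9455
= 267.1355 Nm


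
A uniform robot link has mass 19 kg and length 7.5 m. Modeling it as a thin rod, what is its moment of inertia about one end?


I = (1/3) * m * L^2
= (1/3) * 19 * 7.5^2
= 0.333333 * 19 * 56.25
= 356.25 kg*m^2


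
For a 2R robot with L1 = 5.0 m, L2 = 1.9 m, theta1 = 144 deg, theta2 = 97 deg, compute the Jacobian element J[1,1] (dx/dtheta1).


J[1,1] = -L1*sin(t1) - L2*sin(t1+t2)
= -5.0*sin(144) - 1.9*sin(241)
= -1.2771


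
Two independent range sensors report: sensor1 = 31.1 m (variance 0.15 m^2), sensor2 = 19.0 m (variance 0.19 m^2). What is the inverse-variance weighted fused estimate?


w1 = (1/var1) / (1/var1 + 1/var2)
   = 6.6667 / (6.6667 + 5.2632) = 0.5588
w2 = 1 - w1 = 0.4412
fused = w1*s1 + w2*s2 = 17.3794 + 8.3824
= 25.7618 m


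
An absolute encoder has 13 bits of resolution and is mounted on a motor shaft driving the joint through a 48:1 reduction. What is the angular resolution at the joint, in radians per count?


counts = 2^13 = 8192
effective counts at joint = 8192 * 48 = 393216
resolution = 2*pi / 393216
= 1.5979e-05 rad/count


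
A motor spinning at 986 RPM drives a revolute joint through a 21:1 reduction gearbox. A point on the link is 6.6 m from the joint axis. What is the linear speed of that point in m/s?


omega_motor = 986 * 2*pi/60 = 103.2537 rad/s
omega_joint = omega_motor / 21 = 4.9168 rad/s
v = omega_joint * r = 4.9168 * 6.6
= 32.4512 m/s


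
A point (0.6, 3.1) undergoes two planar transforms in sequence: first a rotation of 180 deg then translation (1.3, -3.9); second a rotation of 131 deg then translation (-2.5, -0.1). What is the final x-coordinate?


After transform 1:
x1 = cos(180)*0.6 - sin(180)*3.1 + 1.3 = 0.7
y1 = sin(180)*0.6 + cos(180)*3.1 + -3.9 = -7.0
After transform 2:
x2 = cos(131)*0.7 - sin(131)*-7.0 + -2.5
= 2.3237


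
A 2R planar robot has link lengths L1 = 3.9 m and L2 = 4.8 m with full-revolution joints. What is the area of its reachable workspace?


r_max = L1 + L2 = 8.7 m
r_min = |L1 - L2| = 0.9 m
Area = pi*(r_max^2 - r_min^2)
= pi*(75.69 - 0.81)
= pi * 74.88
= 235.2425 m^2


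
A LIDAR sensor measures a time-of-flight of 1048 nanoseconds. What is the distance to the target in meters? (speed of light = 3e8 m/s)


tof = 1048 ns = 1.048e-06 s
dist = c * tof / 2
= 3e8 * 1.048e-06 / 2
= 157.2 m


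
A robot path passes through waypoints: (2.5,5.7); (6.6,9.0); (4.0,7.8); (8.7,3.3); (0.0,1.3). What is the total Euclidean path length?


Segment lengths:
  seg1 = sqrt((4.1)^2 + (3.3)^2) = 5.2631
  seg2 = sqrt((-2.6)^2 + (-1.2)^2) = 2.8636
  seg3 = sqrt((4.7)^2 + (-4.5)^2) = 6.5069
  seg4 = sqrt((-8.7)^2 + (-2.0)^2) = 8.9269
Total = 23.5605


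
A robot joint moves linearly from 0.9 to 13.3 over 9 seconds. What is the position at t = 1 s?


s = t/T = 1/9 = 0.1111
p(t) = p0 + (pf-p0)*s
= 0.9 + (13.3 - 0.9) * 0.1111
= 2.2778


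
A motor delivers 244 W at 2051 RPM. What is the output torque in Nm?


omega = 2051 * 2*pi/60 = 214.7802 rad/s
tau = P / omega = 244 / 214.7802
= 1.136 Nm


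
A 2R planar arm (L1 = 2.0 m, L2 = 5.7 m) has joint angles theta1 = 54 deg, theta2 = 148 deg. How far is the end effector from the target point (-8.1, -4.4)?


End effector via forward kinematics:
x = L1*cos(t1) + L2*cos(t1+t2) = -4.1094
y = L1*sin(t1) + L2*sin(t1+t2) = -0.5172
Distance to target:
d = sqrt((-8.1 - -4.1094)^2 + (-4.4 - -0.5172)^2)
= sqrt(15.9251 + 15.076)
= 5.5679 m


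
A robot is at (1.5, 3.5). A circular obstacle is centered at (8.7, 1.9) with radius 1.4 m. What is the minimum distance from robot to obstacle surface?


center_dist = sqrt((1.5-8.7)^2 + (3.5-1.9)^2)
= sqrt(51.84 + 2.56)
= 7.3756
min_dist = center_dist - radius = 7.3756 - 1.4 = 5.9756 m


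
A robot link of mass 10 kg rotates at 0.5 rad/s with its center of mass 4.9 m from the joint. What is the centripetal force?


F = m * omega^2 * r
= 10 * 0.5^2 * 4.9
= 10 * 0.25 * 4.9
= 12.25 N


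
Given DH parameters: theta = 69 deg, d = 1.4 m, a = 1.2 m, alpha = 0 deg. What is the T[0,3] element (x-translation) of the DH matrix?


T[0,3] = a * cos(theta)
= 1.2 * cos(69 deg)
= 1.2 * 0.3584
= 0.43


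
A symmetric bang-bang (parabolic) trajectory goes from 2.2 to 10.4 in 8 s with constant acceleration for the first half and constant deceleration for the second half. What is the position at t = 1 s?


Symmetric rest-to-rest: each phase covers (pf-p0)/2 in time T/2. 0.5*a*(T/2)^2 = (pf-p0)/2 => a = 4*(pf-p0)/T^2
a = 4*(10.4-2.2)/8^2 = 0.5125
t = 1 is in the acceleration phase (t <= T/2).
p = p0 + 0.5*a*t^2 = 2.2 + 0.5*0.5125*1^2
= 2.4563


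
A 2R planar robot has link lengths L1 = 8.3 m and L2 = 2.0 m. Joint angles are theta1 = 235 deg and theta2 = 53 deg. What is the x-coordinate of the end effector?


Convert angles to radians: theta1 = 4.1015, theta2 = 0.925
x = L1*cos(theta1) + L2*cos(theta1+theta2)
x = -4.7607 + 0.618
x = -4.1427


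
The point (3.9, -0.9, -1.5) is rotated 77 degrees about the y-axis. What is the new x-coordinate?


Rotation about y-axis: x' = x*cos(theta) + z*sin(theta)
= 3.9 * 0.225 + -1.5 * 0.9744
= -0.5842


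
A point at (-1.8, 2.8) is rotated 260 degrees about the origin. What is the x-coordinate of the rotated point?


x' = x*cos(theta) - y*sin(theta)
cos(260 deg) = -0.1736, sin(260 deg) = -0.9848
x' = -1.8 * -0.1736 - 2.8 * -0.9848
= 0.3126 - -2.7575
= 3.07


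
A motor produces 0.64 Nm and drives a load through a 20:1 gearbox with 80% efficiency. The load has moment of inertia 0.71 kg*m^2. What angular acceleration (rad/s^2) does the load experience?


tau_out = tau_motor * N * eta
= 0.64 * 20 * 0.8 = 10.24 Nm
alpha = tau_out / I = 10.24 / 0.71
= 14.4225 rad/s^2


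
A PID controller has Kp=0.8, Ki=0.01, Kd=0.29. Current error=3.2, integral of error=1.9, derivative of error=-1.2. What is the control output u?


u = Kp*e + Ki*int(e) + Kd*de/dt
= 0.8*3.2 + 0.01*1.9 + 0.29*(-1.2)
= 2.56 + 0.019 + -0.348
= 2.231


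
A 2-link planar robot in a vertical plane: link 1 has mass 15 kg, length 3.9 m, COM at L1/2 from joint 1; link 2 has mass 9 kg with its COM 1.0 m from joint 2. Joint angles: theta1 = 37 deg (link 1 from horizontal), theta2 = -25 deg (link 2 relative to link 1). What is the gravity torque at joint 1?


Horizontal distance from joint 1 to link-1 COM:
  x_c1 = (L1/2)*cos(t1) = 1.95 * 0.7986 = 1.5573 m
Horizontal distance from joint 1 to link-2 COM:
  x_c2 = L1*cos(t1) + Lc2*cos(t1+t2)
       = 3.9*0.7986 + 1.0*0.9781 = 4.0928 m
tau1 = m1*g*x_c1 + m2*g*x_c2
     = 15*9.81*1.5573 + 9*9.81*4.0928
     = 229.1625 + 361.3556
     = 590.5181 Nm


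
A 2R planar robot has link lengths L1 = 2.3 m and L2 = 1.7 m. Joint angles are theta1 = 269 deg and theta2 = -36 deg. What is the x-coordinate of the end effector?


Convert angles to radians: theta1 = 4.6949, theta2 = -0.6283
x = L1*cos(theta1) + L2*cos(theta1+theta2)
x = -0.0401 + -1.0231
x = -1.0632


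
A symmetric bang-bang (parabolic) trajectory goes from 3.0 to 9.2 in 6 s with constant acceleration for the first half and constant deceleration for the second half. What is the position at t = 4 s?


Symmetric rest-to-rest: each phase covers (pf-p0)/2 in time T/2. 0.5*a*(T/2)^2 = (pf-p0)/2 => a = 4*(pf-p0)/T^2
a = 4*(9.2-3.0)/6^2 = 0.6889
t = 4 is in the deceleration phase (t > T/2).
p = pf - 0.5*a*(T-t)^2 = 9.2 - 0.5*0.6889*2^2
= 7.8222


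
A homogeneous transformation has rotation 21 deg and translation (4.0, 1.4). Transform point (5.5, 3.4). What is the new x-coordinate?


x' = cos(theta)*px - sin(theta)*py + tx
= 0.9336*5.5 - 0.3584*3.4 + 4.0
= 7.9162


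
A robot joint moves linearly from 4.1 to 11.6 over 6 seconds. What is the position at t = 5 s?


s = t/T = 5/6 = 0.8333
p(t) = p0 + (pf-p0)*s
= 4.1 + (11.6 - 4.1) * 0.8333
= 10.35


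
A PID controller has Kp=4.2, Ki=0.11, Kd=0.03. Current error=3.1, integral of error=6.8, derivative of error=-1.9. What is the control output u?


u = Kp*e + Ki*int(e) + Kd*de/dt
= 4.2*3.1 + 0.11*6.8 + 0.03*(-1.9)
= 13.02 + 0.748 + -0.057
= 13.711


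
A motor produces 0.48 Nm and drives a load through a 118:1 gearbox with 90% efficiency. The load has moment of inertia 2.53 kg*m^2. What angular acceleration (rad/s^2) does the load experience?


tau_out = tau_motor * N * eta
= 0.48 * 118 * 0.9 = 50.976 Nm
alpha = tau_out / I = 50.976 / 2.53
= 20.1486 rad/s^2


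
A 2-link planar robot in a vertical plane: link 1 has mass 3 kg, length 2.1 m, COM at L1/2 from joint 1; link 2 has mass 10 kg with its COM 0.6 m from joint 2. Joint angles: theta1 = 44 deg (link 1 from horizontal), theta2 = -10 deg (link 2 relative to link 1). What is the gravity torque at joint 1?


Horizontal distance from joint 1 to link-1 COM:
  x_c1 = (L1/2)*cos(t1) = 1.05 * 0.7193 = 0.7553 m
Horizontal distance from joint 1 to link-2 COM:
  x_c2 = L1*cos(t1) + Lc2*cos(t1+t2)
       = 2.1*0.7193 + 0.6*0.829 = 2.008 m
tau1 = m1*g*x_c1 + m2*g*x_c2
     = 3*9.81*0.7553 + 10*9.81*2.008
     = 22.2287 + 196.9883
     = 219.217 Nm


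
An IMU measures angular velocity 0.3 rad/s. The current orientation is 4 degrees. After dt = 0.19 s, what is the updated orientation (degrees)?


delta_theta = w * dt = 0.3 * 0.19 = 0.057 rad
= 3.2659 deg
theta_new = 4 + 3.2659 = 7.2659 deg


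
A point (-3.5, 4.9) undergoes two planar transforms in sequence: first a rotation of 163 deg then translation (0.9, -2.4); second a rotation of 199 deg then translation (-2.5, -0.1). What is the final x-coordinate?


After transform 1:
x1 = cos(163)*-3.5 - sin(163)*4.9 + 0.9 = 2.8144
y1 = sin(163)*-3.5 + cos(163)*4.9 + -2.4 = -8.1092
After transform 2:
x2 = cos(199)*2.8144 - sin(199)*-8.1092 + -2.5
= -7.8012


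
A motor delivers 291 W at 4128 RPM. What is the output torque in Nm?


omega = 4128 * 2*pi/60 = 432.2831 rad/s
tau = P / omega = 291 / 432.2831
= 0.6732 Nm


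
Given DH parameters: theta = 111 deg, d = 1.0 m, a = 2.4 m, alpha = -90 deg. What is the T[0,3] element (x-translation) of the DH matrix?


T[0,3] = a * cos(theta)
= 2.4 * cos(111 deg)
= 2.4 * -0.3584
= -0.8601


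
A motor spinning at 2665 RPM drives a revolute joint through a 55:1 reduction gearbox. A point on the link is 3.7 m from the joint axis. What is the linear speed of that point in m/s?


omega_motor = 2665 * 2*pi/60 = 279.0781 rad/s
omega_joint = omega_motor / 55 = 5.0741 rad/s
v = omega_joint * r = 5.0741 * 3.7
= 18.7743 m/s


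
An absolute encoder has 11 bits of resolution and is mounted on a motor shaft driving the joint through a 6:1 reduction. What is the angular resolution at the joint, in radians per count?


counts = 2^11 = 2048
effective counts at joint = 2048 * 6 = 12288
resolution = 2*pi / 12288
= 5.1133e-04 rad/count


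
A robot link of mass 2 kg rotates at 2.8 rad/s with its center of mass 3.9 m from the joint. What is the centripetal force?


F = m * omega^2 * r
= 2 * 2.8^2 * 3.9
= 2 * 7.84 * 3.9
= 61.152 N


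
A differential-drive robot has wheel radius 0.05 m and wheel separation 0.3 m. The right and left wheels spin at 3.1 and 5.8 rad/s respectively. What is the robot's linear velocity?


vR = r*wR = 0.05*3.1 = 0.155 m/s
vL = r*wL = 0.05*5.8 = 0.29 m/s
v = (vR+vL)/2 = 0.2225 m/s
omega = (vR-vL)/L = -0.45 rad/s
linear velocity = 0.2225 m/s


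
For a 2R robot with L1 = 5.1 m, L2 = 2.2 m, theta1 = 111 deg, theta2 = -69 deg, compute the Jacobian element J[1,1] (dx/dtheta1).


J[1,1] = -L1*sin(t1) - L2*sin(t1+t2)
= -5.1*sin(111) - 2.2*sin(42)
= -6.2333


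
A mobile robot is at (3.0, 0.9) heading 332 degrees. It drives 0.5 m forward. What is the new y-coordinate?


y_new = y0 + d*sin(theta)
= 0.9 + 0.5*sin(332)
= 0.9 + -0.2347
= 0.6653


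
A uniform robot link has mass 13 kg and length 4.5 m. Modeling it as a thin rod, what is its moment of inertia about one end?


I = (1/3) * m * L^2
= (1/3) * 13 * 4.5^2
= 0.333333 * 13 * 20.25
= 87.75 kg*m^2


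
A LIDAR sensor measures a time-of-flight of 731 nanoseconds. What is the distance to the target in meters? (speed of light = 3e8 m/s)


tof = 731 ns = 7.31e-07 s
dist = c * tof / 2
= 3e8 * 7.31e-07 / 2
= 109.65 m


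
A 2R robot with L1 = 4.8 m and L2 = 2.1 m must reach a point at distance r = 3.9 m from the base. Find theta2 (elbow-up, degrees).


cos(theta2) = (r^2 - L1^2 - L2^2) / (2*L1*L2)
cos(theta2) = (15.21 - 23.04 - 4.41) / 20.16
cos(theta2) = -0.607143
theta2 = 127.3832 degrees


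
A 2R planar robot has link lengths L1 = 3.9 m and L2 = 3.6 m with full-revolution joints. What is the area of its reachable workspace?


r_max = L1 + L2 = 7.5 m
r_min = |L1 - L2| = 0.3 m
Area = pi*(r_max^2 - r_min^2)
= pi*(56.25 - 0.09)
= pi * 56.16
= 176.4318 m^2


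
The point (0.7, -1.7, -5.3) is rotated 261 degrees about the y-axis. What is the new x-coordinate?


Rotation about y-axis: x' = x*cos(theta) + z*sin(theta)
= 0.7 * -0.1564 + -5.3 * -0.9877
= 5.1252


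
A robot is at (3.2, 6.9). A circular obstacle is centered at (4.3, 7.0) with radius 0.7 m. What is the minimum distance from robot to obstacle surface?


center_dist = sqrt((3.2-4.3)^2 + (6.9-7.0)^2)
= sqrt(1.21 + 0.01)
= 1.1045
min_dist = center_dist - radius = 1.1045 - 0.7 = 0.4045 m


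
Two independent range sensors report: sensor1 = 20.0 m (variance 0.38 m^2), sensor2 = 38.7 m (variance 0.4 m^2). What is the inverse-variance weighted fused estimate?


w1 = (1/var1) / (1/var1 + 1/var2)
   = 2.6316 / (2.6316 + 2.5) = 0.5128
w2 = 1 - w1 = 0.4872
fused = w1*s1 + w2*s2 = 10.2564 + 18.8538
= 29.1103 m


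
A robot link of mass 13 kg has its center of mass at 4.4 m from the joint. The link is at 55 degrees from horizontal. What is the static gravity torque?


tau = m*g*L*cos(angle)
= 13 * 9.81 * 4.4 * cos(55 deg)
= 13 * 9.81 * 4.4 * 0.5736
= 321.8521 Nm


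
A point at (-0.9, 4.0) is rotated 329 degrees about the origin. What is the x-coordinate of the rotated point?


x' = x*cos(theta) - y*sin(theta)
cos(329 deg) = 0.8572, sin(329 deg) = -0.515
x' = -0.9 * 0.8572 - 4.0 * -0.515
= -0.7715 - -2.0602
= 1.2887


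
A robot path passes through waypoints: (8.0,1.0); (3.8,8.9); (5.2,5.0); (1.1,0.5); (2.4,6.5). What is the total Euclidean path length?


Segment lengths:
  seg1 = sqrt((-4.2)^2 + (7.9)^2) = 8.9471
  seg2 = sqrt((1.4)^2 + (-3.9)^2) = 4.1437
  seg3 = sqrt((-4.1)^2 + (-4.5)^2) = 6.0877
  seg4 = sqrt((1.3)^2 + (6.0)^2) = 6.1392
Total = 25.3176


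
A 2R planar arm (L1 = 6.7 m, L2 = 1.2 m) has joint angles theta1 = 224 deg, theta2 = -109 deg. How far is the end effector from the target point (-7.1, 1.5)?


End effector via forward kinematics:
x = L1*cos(t1) + L2*cos(t1+t2) = -5.3267
y = L1*sin(t1) + L2*sin(t1+t2) = -3.5666
Distance to target:
d = sqrt((-7.1 - -5.3267)^2 + (1.5 - -3.5666)^2)
= sqrt(3.1445 + 25.6709)
= 5.368 m


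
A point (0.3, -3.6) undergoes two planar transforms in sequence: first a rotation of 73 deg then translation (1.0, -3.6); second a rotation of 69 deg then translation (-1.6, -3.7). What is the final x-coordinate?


After transform 1:
x1 = cos(73)*0.3 - sin(73)*-3.6 + 1.0 = 4.5304
y1 = sin(73)*0.3 + cos(73)*-3.6 + -3.6 = -4.3656
After transform 2:
x2 = cos(69)*4.5304 - sin(69)*-4.3656 + -1.6
= 4.0992


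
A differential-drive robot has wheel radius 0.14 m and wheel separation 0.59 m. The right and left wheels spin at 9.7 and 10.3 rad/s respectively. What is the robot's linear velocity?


vR = r*wR = 0.14*9.7 = 1.358 m/s
vL = r*wL = 0.14*10.3 = 1.442 m/s
v = (vR+vL)/2 = 1.4 m/s
omega = (vR-vL)/L = -0.1424 rad/s
linear velocity = 1.4 m/s


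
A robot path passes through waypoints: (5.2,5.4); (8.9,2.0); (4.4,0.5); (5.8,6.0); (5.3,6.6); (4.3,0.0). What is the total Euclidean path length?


Segment lengths:
  seg1 = sqrt((3.7)^2 + (-3.4)^2) = 5.0249
  seg2 = sqrt((-4.5)^2 + (-1.5)^2) = 4.7434
  seg3 = sqrt((1.4)^2 + (5.5)^2) = 5.6754
  seg4 = sqrt((-0.5)^2 + (0.6)^2) = 0.781
  seg5 = sqrt((-1.0)^2 + (-6.6)^2) = 6.6753
Total = 22.9001


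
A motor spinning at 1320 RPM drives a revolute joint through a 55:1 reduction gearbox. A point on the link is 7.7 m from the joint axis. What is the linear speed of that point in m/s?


omega_motor = 1320 * 2*pi/60 = 138.2301 rad/s
omega_joint = omega_motor / 55 = 2.5133 rad/s
v = omega_joint * r = 2.5133 * 7.7
= 19.3522 m/s


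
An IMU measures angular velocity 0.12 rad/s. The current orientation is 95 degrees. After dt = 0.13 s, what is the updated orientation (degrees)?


delta_theta = w * dt = 0.12 * 0.13 = 0.0156 rad
= 0.8938 deg
theta_new = 95 + 0.8938 = 95.8938 deg


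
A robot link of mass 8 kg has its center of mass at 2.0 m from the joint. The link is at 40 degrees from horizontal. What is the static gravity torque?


tau = m*g*L*cos(angle)
= 8 * 9.81 * 2.0 * cos(40 deg)
= 8 * 9.81 * 2.0 * 0.766
= 120.2383 Nm


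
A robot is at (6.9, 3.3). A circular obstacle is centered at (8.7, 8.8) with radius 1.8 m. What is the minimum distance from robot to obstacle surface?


center_dist = sqrt((6.9-8.7)^2 + (3.3-8.8)^2)
= sqrt(3.24 + 30.25)
= 5.7871
min_dist = center_dist - radius = 5.7871 - 1.8 = 3.9871 m


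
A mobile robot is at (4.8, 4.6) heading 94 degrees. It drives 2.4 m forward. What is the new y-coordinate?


y_new = y0 + d*sin(theta)
= 4.6 + 2.4*sin(94)
= 4.6 + 2.3942
= 6.9942


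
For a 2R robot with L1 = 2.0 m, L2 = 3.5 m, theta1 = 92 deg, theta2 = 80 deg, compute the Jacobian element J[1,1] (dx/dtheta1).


J[1,1] = -L1*sin(t1) - L2*sin(t1+t2)
= -2.0*sin(92) - 3.5*sin(172)
= -2.4859


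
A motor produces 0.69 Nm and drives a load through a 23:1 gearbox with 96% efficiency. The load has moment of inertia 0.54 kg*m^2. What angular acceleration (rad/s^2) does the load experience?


tau_out = tau_motor * N * eta
= 0.69 * 23 * 0.96 = 15.2352 Nm
alpha = tau_out / I = 15.2352 / 0.54
= 28.2133 rad/s^2


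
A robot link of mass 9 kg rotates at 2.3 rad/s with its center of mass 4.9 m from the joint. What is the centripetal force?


F = m * omega^2 * r
= 9 * 2.3^2 * 4.9
= 9 * 5.29 * 4.9
= 233.289 N


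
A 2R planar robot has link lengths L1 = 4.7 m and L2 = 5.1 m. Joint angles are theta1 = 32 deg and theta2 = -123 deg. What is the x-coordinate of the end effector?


Convert angles to radians: theta1 = 0.5585, theta2 = -2.1468
x = L1*cos(theta1) + L2*cos(theta1+theta2)
x = 3.9858 + -0.089
x = 3.8968


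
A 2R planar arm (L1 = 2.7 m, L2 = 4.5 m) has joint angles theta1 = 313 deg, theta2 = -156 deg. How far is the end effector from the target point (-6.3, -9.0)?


End effector via forward kinematics:
x = L1*cos(t1) + L2*cos(t1+t2) = -2.3009
y = L1*sin(t1) + L2*sin(t1+t2) = -0.2164
Distance to target:
d = sqrt((-6.3 - -2.3009)^2 + (-9.0 - -0.2164)^2)
= sqrt(15.993 + 77.1522)
= 9.6512 m


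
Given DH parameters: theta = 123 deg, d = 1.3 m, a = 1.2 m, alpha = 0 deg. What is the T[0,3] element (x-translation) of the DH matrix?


T[0,3] = a * cos(theta)
= 1.2 * cos(123 deg)
= 1.2 * -0.5446
= -0.6536


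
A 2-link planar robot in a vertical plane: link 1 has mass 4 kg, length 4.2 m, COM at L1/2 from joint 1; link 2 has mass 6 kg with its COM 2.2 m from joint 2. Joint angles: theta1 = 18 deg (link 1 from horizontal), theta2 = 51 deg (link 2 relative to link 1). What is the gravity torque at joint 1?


Horizontal distance from joint 1 to link-1 COM:
  x_c1 = (L1/2)*cos(t1) = 2.1 * 0.9511 = 1.9972 m
Horizontal distance from joint 1 to link-2 COM:
  x_c2 = L1*cos(t1) + Lc2*cos(t1+t2)
       = 4.2*0.9511 + 2.2*0.3584 = 4.7828 m
tau1 = m1*g*x_c1 + m2*g*x_c2
     = 4*9.81*1.9972 + 6*9.81*4.7828
     = 78.3709 + 281.5184
     = 359.8892 Nm


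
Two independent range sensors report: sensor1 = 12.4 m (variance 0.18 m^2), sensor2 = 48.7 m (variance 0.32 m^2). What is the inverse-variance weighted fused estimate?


w1 = (1/var1) / (1/var1 + 1/var2)
   = 5.5556 / (5.5556 + 3.125) = 0.64
w2 = 1 - w1 = 0.36
fused = w1*s1 + w2*s2 = 7.936 + 17.532
= 25.468 m


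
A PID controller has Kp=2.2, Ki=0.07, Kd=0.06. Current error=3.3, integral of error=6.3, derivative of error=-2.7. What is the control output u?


u = Kp*e + Ki*int(e) + Kd*de/dt
= 2.2*3.3 + 0.07*6.3 + 0.06*(-2.7)
= 7.26 + 0.441 + -0.162
= 7.539


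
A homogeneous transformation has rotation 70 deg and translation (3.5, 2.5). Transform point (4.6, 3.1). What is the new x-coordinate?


x' = cos(theta)*px - sin(theta)*py + tx
= 0.342*4.6 - 0.9397*3.1 + 3.5
= 2.1602


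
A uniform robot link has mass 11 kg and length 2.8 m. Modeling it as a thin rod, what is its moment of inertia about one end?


I = (1/3) * m * L^2
= (1/3) * 11 * 2.8^2
= 0.333333 * 11 * 7.84
= 28.7467 kg*m^2


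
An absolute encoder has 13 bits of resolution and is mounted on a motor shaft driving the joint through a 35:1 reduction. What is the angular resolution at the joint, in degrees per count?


counts = 2^13 = 8192
effective counts at joint = 8192 * 35 = 286720
resolution = 360 / 286720
= 0.0013 deg/count


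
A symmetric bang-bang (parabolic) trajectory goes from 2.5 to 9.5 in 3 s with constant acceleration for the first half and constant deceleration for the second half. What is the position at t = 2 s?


Symmetric rest-to-rest: each phase covers (pf-p0)/2 in time T/2. 0.5*a*(T/2)^2 = (pf-p0)/2 => a = 4*(pf-p0)/T^2
a = 4*(9.5-2.5)/3^2 = 3.1111
t = 2 is in the deceleration phase (t > T/2).
p = pf - 0.5*a*(T-t)^2 = 9.5 - 0.5*3.1111*1^2
= 7.9444


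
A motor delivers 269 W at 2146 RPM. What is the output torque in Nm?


omega = 2146 * 2*pi/60 = 224.7286 rad/s
tau = P / omega = 269 / 224.7286
= 1.197 Nm


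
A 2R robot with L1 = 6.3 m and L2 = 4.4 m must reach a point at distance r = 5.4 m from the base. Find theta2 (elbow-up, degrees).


cos(theta2) = (r^2 - L1^2 - L2^2) / (2*L1*L2)
cos(theta2) = (29.16 - 39.69 - 19.36) / 55.44
cos(theta2) = -0.539141
theta2 = 122.6252 degrees


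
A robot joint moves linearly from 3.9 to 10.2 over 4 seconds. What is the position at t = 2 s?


s = t/T = 2/4 = 0.5
p(t) = p0 + (pf-p0)*s
= 3.9 + (10.2 - 3.9) * 0.5
= 7.05


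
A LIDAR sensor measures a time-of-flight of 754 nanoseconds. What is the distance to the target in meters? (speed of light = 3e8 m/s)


tof = 754 ns = 7.54e-07 s
dist = c * tof / 2
= 3e8 * 7.54e-07 / 2
= 113.1 m


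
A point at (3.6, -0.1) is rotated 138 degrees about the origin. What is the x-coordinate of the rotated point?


x' = x*cos(theta) - y*sin(theta)
cos(138 deg) = -0.7431, sin(138 deg) = 0.6691
x' = 3.6 * -0.7431 - -0.1 * 0.6691
= -2.6753 - -0.0669
= -2.6084


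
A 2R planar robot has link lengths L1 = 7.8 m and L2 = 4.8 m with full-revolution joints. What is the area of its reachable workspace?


r_max = L1 + L2 = 12.6 m
r_min = |L1 - L2| = 3.0 m
Area = pi*(r_max^2 - r_min^2)
= pi*(158.76 - 9.0)
= pi * 149.76
= 470.4849 m^2


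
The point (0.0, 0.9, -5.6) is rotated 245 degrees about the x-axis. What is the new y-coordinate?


Rotation about x-axis: y' = y*cos(theta) - z*sin(theta)
= 0.9 * -0.4226 - -5.6 * -0.9063
= -5.4557


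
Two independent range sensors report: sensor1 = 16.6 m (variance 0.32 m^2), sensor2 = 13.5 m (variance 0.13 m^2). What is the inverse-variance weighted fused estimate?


w1 = (1/var1) / (1/var1 + 1/var2)
   = 3.125 / (3.125 + 7.6923) = 0.2889
w2 = 1 - w1 = 0.7111
fused = w1*s1 + w2*s2 = 4.7956 + 9.6
= 14.3956 m


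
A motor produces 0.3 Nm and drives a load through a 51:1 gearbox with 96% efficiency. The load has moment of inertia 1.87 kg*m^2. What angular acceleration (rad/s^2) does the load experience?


tau_out = tau_motor * N * eta
= 0.3 * 51 * 0.96 = 14.688 Nm
alpha = tau_out / I = 14.688 / 1.87
= 7.8545 rad/s^2


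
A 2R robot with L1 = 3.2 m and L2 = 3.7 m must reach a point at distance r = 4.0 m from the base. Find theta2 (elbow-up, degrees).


cos(theta2) = (r^2 - L1^2 - L2^2) / (2*L1*L2)
cos(theta2) = (16.0 - 10.24 - 13.69) / 23.68
cos(theta2) = -0.334882
theta2 = 109.5653 degrees


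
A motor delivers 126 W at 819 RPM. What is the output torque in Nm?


omega = 819 * 2*pi/60 = 85.7655 rad/s
tau = P / omega = 126 / 85.7655
= 1.4691 Nm


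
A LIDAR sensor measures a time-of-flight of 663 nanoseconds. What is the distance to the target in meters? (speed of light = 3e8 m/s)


tof = 663 ns = 6.63e-07 s
dist = c * tof / 2
= 3e8 * 6.63e-07 / 2
= 99.45 m


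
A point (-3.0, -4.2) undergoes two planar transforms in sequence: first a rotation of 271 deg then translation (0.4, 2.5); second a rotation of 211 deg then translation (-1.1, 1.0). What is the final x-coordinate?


After transform 1:
x1 = cos(271)*-3.0 - sin(271)*-4.2 + 0.4 = -3.8517
y1 = sin(271)*-3.0 + cos(271)*-4.2 + 2.5 = 5.4262
After transform 2:
x2 = cos(211)*-3.8517 - sin(211)*5.4262 + -1.1
= 4.9963


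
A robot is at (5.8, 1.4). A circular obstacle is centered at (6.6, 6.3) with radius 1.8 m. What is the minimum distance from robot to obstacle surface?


center_dist = sqrt((5.8-6.6)^2 + (1.4-6.3)^2)
= sqrt(0.64 + 24.01)
= 4.9649
min_dist = center_dist - radius = 4.9649 - 1.8 = 3.1649 m


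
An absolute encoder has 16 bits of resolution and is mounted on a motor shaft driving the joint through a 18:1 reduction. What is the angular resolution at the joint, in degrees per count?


counts = 2^16 = 65536
effective counts at joint = 65536 * 18 = 1179648
resolution = 360 / 1179648
= 3.0518e-04 deg/count


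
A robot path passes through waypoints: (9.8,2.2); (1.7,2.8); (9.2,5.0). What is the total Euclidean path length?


Segment lengths:
  seg1 = sqrt((-8.1)^2 + (0.6)^2) = 8.1222
  seg2 = sqrt((7.5)^2 + (2.2)^2) = 7.816
Total = 15.9382


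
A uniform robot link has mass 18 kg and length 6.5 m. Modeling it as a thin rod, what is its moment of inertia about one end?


I = (1/3) * m * L^2
= (1/3) * 18 * 6.5^2
= 0.333333 * 18 * 42.25
= 253.5 kg*m^2


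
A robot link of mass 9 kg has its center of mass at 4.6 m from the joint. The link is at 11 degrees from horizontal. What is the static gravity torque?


tau = m*g*L*cos(angle)
= 9 * 9.81 * 4.6 * cos(11 deg)
= 9 * 9.81 * 4.6 * 0.9816
= 398.6722 Nm


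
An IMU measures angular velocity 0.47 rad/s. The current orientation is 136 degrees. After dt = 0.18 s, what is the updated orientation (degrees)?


delta_theta = w * dt = 0.47 * 0.18 = 0.0846 rad
= 4.8472 deg
theta_new = 136 + 4.8472 = 140.8472 deg


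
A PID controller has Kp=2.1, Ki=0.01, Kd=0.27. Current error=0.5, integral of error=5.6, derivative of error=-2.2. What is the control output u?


u = Kp*e + Ki*int(e) + Kd*de/dt
= 2.1*0.5 + 0.01*5.6 + 0.27*(-2.2)
= 1.05 + 0.056 + -0.594
= 0.512
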